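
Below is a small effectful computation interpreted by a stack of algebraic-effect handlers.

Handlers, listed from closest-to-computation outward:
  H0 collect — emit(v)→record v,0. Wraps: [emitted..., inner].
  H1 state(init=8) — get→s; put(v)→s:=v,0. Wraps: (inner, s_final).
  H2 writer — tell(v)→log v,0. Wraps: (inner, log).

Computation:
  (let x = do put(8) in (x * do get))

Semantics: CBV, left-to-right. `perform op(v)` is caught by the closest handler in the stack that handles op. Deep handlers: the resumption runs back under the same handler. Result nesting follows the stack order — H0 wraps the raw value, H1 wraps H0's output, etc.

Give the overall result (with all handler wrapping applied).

Evaluation trace:
put(8) @ H1 ⇒ s:=8
get @ H1 ⇒ 8
H0 returns [0]
H1 returns ([0], 8)
H2 returns (([0], 8), ())
= (([0], 8), ())

Answer: (([0], 8), ())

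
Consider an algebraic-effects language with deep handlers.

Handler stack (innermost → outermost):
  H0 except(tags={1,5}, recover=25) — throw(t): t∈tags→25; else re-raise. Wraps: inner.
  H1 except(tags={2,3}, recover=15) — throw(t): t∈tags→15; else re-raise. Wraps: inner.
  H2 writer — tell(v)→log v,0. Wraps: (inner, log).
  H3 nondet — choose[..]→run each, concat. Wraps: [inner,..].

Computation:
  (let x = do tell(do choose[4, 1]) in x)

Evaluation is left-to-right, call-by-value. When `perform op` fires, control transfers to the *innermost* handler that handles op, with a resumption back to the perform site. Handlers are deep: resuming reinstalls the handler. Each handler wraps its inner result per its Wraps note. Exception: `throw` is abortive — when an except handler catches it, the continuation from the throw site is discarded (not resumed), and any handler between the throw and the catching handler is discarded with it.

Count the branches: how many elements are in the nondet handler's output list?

Answer: 2

Step-by-step:
choose[4, 1] @ H3
  branch[0] choose=4:
    tell(4) @ H2 ⇒ log+=4
    H0 returns 0
    H1 returns 0
    H2 returns (0, (4))
    H3 returns [(0, (4))]
  branch[1] choose=1:
    tell(1) @ H2 ⇒ log+=1
    H0 returns 0
    H1 returns 0
    H2 returns (0, (1))
    H3 returns [(0, (1))]
= [(0, (4)), (0, (1))]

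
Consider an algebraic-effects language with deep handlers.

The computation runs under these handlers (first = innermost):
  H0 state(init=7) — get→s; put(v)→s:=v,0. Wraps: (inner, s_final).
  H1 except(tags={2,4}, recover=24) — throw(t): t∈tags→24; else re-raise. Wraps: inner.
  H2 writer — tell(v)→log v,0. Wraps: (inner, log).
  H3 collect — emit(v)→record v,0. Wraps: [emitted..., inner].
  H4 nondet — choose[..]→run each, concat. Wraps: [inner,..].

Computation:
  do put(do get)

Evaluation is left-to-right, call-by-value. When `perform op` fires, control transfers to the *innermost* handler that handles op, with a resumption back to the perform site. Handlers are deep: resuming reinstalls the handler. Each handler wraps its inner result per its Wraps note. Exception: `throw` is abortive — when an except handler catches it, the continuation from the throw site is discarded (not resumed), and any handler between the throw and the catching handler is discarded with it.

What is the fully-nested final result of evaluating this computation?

Answer: [[((0, 7), ())]]

Evaluation trace:
get @ H0 ⇒ 7
put(7) @ H0 ⇒ s:=7
H0 returns (0, 7)
H1 returns (0, 7)
H2 returns ((0, 7), ())
H3 returns [((0, 7), ())]
H4 returns [[((0, 7), ())]]
= [[((0, 7), ())]]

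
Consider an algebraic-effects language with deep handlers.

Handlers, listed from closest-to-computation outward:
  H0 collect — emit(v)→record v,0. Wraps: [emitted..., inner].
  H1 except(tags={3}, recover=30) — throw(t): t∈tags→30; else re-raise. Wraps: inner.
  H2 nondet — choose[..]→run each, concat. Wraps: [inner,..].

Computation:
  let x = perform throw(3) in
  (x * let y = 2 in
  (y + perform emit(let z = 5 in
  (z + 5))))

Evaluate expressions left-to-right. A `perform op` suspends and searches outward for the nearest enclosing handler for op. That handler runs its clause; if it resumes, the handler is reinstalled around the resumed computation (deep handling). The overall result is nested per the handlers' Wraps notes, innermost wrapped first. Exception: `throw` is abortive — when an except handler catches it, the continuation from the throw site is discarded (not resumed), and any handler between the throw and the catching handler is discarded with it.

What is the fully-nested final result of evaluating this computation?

Answer: [30]

Working:
throw(3) @ H1 caught ⇒ 30
H2 returns [30]
= [30]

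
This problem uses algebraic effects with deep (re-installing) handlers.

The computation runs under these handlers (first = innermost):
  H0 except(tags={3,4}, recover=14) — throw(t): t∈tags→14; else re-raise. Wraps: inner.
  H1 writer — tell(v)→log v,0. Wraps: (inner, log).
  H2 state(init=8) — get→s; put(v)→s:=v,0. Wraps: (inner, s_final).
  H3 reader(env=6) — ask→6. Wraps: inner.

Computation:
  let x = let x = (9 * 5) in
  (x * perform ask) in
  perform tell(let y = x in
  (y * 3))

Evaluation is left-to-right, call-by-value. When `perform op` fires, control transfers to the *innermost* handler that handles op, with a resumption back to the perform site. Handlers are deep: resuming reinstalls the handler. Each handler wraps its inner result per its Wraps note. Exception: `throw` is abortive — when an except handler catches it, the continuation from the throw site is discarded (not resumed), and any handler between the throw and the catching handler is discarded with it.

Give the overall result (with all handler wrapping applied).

Working:
ask @ H3 ⇒ 6
tell(810) @ H1 ⇒ log+=810
H0 returns 0
H1 returns (0, (810))
H2 returns ((0, (810)), 8)
H3 returns ((0, (810)), 8)
= ((0, (810)), 8)

Answer: ((0, (810)), 8)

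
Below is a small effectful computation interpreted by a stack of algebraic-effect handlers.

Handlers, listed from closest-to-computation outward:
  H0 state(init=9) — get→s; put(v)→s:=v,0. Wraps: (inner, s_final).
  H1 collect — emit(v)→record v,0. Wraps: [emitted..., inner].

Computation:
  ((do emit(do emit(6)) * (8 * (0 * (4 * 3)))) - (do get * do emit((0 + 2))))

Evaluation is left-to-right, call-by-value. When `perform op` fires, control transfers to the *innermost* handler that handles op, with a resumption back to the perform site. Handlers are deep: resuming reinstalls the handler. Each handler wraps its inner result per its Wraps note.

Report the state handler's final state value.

Step-by-step:
emit(6) @ H1 ⇒ out+=6
emit(0) @ H1 ⇒ out+=0
get @ H0 ⇒ 9
emit(2) @ H1 ⇒ out+=2
H0 returns (0, 9)
H1 returns [6, 0, 2, (0, 9)]
= [6, 0, 2, (0, 9)]

Answer: 9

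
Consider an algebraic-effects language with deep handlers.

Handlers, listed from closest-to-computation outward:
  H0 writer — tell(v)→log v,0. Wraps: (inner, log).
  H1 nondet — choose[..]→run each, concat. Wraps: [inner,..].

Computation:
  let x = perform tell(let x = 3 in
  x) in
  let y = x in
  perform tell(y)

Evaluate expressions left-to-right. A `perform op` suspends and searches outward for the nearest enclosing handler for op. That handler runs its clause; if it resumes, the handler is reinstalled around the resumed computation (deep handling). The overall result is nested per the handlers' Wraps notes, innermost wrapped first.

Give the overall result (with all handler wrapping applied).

Working:
tell(3) @ H0 ⇒ log+=3
tell(0) @ H0 ⇒ log+=0
H0 returns (0, (3, 0))
H1 returns [(0, (3, 0))]
= [(0, (3, 0))]

Answer: [(0, (3, 0))]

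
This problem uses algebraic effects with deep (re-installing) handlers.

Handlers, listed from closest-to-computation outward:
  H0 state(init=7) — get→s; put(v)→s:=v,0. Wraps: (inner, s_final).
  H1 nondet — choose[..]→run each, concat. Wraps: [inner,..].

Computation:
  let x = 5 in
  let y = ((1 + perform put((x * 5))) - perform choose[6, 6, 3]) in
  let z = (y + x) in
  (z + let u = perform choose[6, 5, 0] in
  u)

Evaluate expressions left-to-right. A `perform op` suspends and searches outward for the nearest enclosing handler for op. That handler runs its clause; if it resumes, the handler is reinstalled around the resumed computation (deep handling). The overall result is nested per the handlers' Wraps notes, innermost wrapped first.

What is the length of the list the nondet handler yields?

Answer: 9

Working:
put(25) @ H0 ⇒ s:=25
choose[6, 6, 3] @ H1
  branch[0] choose=6:
    choose[6, 5, 0] @ H1
      branch[0] choose=6:
        H0 returns (6, 25)
        H1 returns [(6, 25)]
      branch[1] choose=5:
        H0 returns (5, 25)
        H1 returns [(5, 25)]
      branch[2] choose=0:
        H0 returns (0, 25)
        H1 returns [(0, 25)]
  branch[1] choose=6:
    choose[6, 5, 0] @ H1
      branch[0] choose=6:
        H0 returns (6, 25)
        H1 returns [(6, 25)]
      branch[1] choose=5:
        H0 returns (5, 25)
        H1 returns [(5, 25)]
      branch[2] choose=0:
        H0 returns (0, 25)
        H1 returns [(0, 25)]
  branch[2] choose=3:
    choose[6, 5, 0] @ H1
      branch[0] choose=6:
        H0 returns (9, 25)
        H1 returns [(9, 25)]
      branch[1] choose=5:
        H0 returns (8, 25)
        H1 returns [(8, 25)]
      branch[2] choose=0:
        H0 returns (3, 25)
        H1 returns [(3, 25)]
= [(6, 25), (5, 25), (0, 25), (6, 25), (5, 25), (0, 25), (9, 25), (8, 25), (3, 25)]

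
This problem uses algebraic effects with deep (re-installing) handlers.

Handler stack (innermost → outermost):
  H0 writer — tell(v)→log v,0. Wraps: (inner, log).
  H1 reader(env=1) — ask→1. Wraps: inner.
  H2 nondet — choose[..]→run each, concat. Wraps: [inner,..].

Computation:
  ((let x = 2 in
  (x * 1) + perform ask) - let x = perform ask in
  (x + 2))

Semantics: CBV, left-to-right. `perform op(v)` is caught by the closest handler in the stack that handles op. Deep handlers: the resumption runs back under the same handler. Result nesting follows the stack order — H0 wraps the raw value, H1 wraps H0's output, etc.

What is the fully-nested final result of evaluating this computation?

Working:
ask @ H1 ⇒ 1
ask @ H1 ⇒ 1
H0 returns (0, ())
H1 returns (0, ())
H2 returns [(0, ())]
= [(0, ())]

Answer: [(0, ())]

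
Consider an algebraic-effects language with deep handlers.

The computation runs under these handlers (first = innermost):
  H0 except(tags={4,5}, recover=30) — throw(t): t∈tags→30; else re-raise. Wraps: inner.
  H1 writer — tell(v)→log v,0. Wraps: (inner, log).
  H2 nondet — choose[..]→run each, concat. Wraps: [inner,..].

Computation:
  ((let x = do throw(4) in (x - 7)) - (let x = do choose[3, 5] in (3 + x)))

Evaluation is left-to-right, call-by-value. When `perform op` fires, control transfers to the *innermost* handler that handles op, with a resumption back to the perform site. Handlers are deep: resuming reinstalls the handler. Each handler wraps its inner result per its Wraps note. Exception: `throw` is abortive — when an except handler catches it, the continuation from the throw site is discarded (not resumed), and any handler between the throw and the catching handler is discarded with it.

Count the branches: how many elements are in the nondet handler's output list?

Step-by-step:
throw(4) @ H0 caught ⇒ 30
H1 returns (30, ())
H2 returns [(30, ())]
= [(30, ())]

Answer: 1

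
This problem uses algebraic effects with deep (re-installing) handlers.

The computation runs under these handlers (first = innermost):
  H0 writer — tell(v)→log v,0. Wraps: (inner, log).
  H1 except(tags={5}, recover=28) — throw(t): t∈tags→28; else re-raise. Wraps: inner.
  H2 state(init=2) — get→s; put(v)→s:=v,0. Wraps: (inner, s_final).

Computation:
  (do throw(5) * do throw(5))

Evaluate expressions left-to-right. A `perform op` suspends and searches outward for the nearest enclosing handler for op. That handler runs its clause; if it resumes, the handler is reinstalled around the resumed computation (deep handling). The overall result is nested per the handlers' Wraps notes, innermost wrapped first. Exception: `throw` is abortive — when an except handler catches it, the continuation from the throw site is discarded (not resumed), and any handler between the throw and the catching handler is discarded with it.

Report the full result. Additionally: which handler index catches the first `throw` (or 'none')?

Answer: (28, 2) ; first throw caught by: H1

Working:
throw(5) @ H1 caught ⇒ 28
H2 returns (28, 2)
= (28, 2)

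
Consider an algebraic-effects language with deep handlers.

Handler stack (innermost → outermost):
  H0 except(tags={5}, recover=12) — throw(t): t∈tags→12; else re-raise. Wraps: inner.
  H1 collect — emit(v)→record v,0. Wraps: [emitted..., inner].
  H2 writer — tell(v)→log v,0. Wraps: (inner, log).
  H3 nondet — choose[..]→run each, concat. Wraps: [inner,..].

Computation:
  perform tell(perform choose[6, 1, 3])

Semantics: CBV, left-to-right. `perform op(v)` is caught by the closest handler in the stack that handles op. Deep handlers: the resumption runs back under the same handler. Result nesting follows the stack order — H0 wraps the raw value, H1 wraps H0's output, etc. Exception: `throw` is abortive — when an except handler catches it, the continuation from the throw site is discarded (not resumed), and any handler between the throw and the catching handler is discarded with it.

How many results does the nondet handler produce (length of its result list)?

Answer: 3

Step-by-step:
choose[6, 1, 3] @ H3
  branch[0] choose=6:
    tell(6) @ H2 ⇒ log+=6
    H0 returns 0
    H1 returns [0]
    H2 returns ([0], (6))
    H3 returns [([0], (6))]
  branch[1] choose=1:
    tell(1) @ H2 ⇒ log+=1
    H0 returns 0
    H1 returns [0]
    H2 returns ([0], (1))
    H3 returns [([0], (1))]
  branch[2] choose=3:
    tell(3) @ H2 ⇒ log+=3
    H0 returns 0
    H1 returns [0]
    H2 returns ([0], (3))
    H3 returns [([0], (3))]
= [([0], (6)), ([0], (1)), ([0], (3))]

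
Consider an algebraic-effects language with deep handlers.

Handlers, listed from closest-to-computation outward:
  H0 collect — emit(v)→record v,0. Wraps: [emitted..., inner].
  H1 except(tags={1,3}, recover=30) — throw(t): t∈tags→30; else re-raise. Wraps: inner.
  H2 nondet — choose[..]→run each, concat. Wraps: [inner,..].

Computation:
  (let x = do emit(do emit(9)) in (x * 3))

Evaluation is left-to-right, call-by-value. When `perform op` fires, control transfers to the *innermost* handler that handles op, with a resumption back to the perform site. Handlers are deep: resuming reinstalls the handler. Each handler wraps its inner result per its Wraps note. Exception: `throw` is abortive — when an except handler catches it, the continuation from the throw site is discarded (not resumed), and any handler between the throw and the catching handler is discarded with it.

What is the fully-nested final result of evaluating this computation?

Answer: [[9, 0, 0]]

Evaluation trace:
emit(9) @ H0 ⇒ out+=9
emit(0) @ H0 ⇒ out+=0
H0 returns [9, 0, 0]
H1 returns [9, 0, 0]
H2 returns [[9, 0, 0]]
= [[9, 0, 0]]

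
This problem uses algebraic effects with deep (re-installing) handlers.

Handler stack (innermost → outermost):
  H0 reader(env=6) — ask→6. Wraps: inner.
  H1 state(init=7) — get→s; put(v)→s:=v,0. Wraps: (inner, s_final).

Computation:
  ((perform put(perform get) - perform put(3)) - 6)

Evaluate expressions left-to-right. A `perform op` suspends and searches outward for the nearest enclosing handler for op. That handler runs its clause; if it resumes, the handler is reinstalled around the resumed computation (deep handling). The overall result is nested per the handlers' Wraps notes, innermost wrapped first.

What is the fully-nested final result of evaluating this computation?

Working:
get @ H1 ⇒ 7
put(7) @ H1 ⇒ s:=7
put(3) @ H1 ⇒ s:=3
H0 returns -6
H1 returns (-6, 3)
= (-6, 3)

Answer: (-6, 3)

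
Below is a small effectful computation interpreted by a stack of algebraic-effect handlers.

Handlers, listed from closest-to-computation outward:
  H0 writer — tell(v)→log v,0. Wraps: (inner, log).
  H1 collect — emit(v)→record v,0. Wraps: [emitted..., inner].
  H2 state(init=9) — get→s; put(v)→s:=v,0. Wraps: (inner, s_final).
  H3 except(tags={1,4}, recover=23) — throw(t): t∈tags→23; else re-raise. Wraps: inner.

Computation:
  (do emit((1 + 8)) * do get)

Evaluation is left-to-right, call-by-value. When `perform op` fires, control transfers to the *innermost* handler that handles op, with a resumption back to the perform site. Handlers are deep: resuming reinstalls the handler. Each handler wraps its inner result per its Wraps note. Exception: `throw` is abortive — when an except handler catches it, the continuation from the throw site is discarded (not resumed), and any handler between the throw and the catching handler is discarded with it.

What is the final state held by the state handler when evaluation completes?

Answer: 9

Evaluation trace:
emit(9) @ H1 ⇒ out+=9
get @ H2 ⇒ 9
H0 returns (0, ())
H1 returns [9, (0, ())]
H2 returns ([9, (0, ())], 9)
H3 returns ([9, (0, ())], 9)
= ([9, (0, ())], 9)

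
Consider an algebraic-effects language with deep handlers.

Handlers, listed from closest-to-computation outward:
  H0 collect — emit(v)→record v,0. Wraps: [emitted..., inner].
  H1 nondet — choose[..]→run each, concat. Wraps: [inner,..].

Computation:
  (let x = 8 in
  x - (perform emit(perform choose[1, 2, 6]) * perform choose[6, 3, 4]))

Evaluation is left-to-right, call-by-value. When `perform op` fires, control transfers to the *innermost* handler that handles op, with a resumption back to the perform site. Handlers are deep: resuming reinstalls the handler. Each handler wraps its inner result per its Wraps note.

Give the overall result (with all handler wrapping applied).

Answer: [[1, 8], [1, 8], [1, 8], [2, 8], [2, 8], [2, 8], [6, 8], [6, 8], [6, 8]]

Step-by-step:
choose[1, 2, 6] @ H1
  branch[0] choose=1:
    emit(1) @ H0 ⇒ out+=1
    choose[6, 3, 4] @ H1
      branch[0] choose=6:
        H0 returns [1, 8]
        H1 returns [[1, 8]]
      branch[1] choose=3:
        H0 returns [1, 8]
        H1 returns [[1, 8]]
      branch[2] choose=4:
        H0 returns [1, 8]
        H1 returns [[1, 8]]
  branch[1] choose=2:
    emit(2) @ H0 ⇒ out+=2
    choose[6, 3, 4] @ H1
      branch[0] choose=6:
        H0 returns [2, 8]
        H1 returns [[2, 8]]
      branch[1] choose=3:
        H0 returns [2, 8]
        H1 returns [[2, 8]]
      branch[2] choose=4:
        H0 returns [2, 8]
        H1 returns [[2, 8]]
  branch[2] choose=6:
    emit(6) @ H0 ⇒ out+=6
    choose[6, 3, 4] @ H1
      branch[0] choose=6:
        H0 returns [6, 8]
        H1 returns [[6, 8]]
      branch[1] choose=3:
        H0 returns [6, 8]
        H1 returns [[6, 8]]
      branch[2] choose=4:
        H0 returns [6, 8]
        H1 returns [[6, 8]]
= [[1, 8], [1, 8], [1, 8], [2, 8], [2, 8], [2, 8], [6, 8], [6, 8], [6, 8]]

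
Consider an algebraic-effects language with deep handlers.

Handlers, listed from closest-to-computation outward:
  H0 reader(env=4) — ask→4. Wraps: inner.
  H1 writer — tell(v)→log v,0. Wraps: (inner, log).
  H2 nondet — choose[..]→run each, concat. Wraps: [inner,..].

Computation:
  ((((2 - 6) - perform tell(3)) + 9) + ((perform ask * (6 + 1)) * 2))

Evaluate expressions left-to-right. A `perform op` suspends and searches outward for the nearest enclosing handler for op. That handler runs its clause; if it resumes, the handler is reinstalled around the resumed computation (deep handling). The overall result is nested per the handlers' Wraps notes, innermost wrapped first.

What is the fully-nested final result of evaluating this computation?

Evaluation trace:
tell(3) @ H1 ⇒ log+=3
ask @ H0 ⇒ 4
H0 returns 61
H1 returns (61, (3))
H2 returns [(61, (3))]
= [(61, (3))]

Answer: [(61, (3))]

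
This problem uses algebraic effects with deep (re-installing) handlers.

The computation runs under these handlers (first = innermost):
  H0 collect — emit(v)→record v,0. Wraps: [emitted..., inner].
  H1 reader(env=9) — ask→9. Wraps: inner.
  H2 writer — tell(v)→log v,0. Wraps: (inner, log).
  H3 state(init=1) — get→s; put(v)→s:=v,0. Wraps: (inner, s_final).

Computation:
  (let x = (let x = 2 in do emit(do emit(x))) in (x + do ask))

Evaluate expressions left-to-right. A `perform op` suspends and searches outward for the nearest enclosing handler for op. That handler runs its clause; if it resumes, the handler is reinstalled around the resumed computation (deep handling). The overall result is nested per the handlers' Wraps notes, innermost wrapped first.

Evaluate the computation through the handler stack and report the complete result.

Working:
emit(2) @ H0 ⇒ out+=2
emit(0) @ H0 ⇒ out+=0
ask @ H1 ⇒ 9
H0 returns [2, 0, 9]
H1 returns [2, 0, 9]
H2 returns ([2, 0, 9], ())
H3 returns (([2, 0, 9], ()), 1)
= (([2, 0, 9], ()), 1)

Answer: (([2, 0, 9], ()), 1)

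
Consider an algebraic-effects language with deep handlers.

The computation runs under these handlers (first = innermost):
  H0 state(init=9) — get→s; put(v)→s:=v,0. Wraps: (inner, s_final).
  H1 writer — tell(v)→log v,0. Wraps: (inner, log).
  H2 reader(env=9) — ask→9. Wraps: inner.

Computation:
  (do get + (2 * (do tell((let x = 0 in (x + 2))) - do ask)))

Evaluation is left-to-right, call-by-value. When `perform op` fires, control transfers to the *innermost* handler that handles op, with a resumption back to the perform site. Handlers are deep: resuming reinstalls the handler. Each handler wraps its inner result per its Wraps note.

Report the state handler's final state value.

Answer: 9

Step-by-step:
get @ H0 ⇒ 9
tell(2) @ H1 ⇒ log+=2
ask @ H2 ⇒ 9
H0 returns (-9, 9)
H1 returns ((-9, 9), (2))
H2 returns ((-9, 9), (2))
= ((-9, 9), (2))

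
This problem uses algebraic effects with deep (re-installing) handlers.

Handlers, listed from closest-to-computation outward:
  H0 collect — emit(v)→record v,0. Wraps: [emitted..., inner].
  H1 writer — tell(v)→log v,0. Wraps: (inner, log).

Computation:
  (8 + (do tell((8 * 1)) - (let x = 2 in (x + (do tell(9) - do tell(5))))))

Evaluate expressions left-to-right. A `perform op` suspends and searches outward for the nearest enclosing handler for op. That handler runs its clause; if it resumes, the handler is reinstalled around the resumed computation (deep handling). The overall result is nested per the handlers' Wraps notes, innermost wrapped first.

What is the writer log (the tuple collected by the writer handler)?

Answer: (8, 9, 5)

Evaluation trace:
tell(8) @ H1 ⇒ log+=8
tell(9) @ H1 ⇒ log+=9
tell(5) @ H1 ⇒ log+=5
H0 returns [6]
H1 returns ([6], (8, 9, 5))
= ([6], (8, 9, 5))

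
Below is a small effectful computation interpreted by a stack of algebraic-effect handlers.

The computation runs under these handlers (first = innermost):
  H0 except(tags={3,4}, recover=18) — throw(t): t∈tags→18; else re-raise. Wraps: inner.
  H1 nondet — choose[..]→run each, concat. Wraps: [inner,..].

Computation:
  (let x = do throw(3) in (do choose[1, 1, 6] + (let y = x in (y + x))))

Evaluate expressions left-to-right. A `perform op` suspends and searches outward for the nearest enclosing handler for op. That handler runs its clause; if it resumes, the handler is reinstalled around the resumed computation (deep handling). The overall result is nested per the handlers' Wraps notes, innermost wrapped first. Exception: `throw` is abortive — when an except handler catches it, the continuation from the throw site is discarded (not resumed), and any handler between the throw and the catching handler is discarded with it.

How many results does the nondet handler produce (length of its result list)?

Working:
throw(3) @ H0 caught ⇒ 18
H1 returns [18]
= [18]

Answer: 1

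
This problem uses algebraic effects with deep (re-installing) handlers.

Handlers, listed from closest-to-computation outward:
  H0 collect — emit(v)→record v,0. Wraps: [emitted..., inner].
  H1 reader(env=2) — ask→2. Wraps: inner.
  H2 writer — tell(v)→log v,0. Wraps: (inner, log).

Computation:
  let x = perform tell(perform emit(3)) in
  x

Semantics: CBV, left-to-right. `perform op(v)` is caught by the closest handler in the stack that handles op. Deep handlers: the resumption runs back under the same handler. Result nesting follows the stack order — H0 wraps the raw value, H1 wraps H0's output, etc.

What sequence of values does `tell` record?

Answer: (0)

Working:
emit(3) @ H0 ⇒ out+=3
tell(0) @ H2 ⇒ log+=0
H0 returns [3, 0]
H1 returns [3, 0]
H2 returns ([3, 0], (0))
= ([3, 0], (0))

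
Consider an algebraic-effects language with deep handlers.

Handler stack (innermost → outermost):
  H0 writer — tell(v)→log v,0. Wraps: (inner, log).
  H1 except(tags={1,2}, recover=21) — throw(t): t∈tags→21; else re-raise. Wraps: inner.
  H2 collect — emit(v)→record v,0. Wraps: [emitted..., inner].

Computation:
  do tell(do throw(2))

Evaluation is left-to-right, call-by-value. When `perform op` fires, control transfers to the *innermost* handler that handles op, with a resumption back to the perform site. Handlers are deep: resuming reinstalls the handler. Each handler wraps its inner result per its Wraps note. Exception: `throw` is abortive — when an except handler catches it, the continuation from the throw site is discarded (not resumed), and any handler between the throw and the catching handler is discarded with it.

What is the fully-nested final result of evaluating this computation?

Step-by-step:
throw(2) @ H1 caught ⇒ 21
H2 returns [21]
= [21]

Answer: [21]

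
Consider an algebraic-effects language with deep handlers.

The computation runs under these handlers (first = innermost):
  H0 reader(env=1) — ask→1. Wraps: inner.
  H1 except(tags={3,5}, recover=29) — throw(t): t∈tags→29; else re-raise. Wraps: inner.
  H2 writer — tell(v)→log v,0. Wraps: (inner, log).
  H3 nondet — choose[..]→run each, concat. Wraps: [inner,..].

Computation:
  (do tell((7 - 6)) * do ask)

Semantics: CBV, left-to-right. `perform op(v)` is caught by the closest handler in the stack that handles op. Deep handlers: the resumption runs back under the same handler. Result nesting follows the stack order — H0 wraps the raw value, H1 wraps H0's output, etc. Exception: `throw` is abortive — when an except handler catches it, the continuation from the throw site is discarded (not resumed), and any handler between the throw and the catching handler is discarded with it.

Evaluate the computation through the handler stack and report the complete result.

Answer: [(0, (1))]

Step-by-step:
tell(1) @ H2 ⇒ log+=1
ask @ H0 ⇒ 1
H0 returns 0
H1 returns 0
H2 returns (0, (1))
H3 returns [(0, (1))]
= [(0, (1))]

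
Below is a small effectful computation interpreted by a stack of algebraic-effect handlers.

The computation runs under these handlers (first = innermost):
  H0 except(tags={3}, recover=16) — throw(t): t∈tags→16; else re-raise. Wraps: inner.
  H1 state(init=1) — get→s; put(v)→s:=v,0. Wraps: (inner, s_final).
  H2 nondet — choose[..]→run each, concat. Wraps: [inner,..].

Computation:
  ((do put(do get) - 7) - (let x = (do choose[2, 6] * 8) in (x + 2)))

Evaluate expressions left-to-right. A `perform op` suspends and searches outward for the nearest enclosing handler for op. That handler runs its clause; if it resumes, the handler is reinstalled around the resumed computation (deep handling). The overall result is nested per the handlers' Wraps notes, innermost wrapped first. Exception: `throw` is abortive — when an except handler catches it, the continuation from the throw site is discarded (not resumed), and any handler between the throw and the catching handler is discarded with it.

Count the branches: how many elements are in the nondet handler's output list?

Answer: 2

Evaluation trace:
get @ H1 ⇒ 1
put(1) @ H1 ⇒ s:=1
choose[2, 6] @ H2
  branch[0] choose=2:
    H0 returns -25
    H1 returns (-25, 1)
    H2 returns [(-25, 1)]
  branch[1] choose=6:
    H0 returns -57
    H1 returns (-57, 1)
    H2 returns [(-57, 1)]
= [(-25, 1), (-57, 1)]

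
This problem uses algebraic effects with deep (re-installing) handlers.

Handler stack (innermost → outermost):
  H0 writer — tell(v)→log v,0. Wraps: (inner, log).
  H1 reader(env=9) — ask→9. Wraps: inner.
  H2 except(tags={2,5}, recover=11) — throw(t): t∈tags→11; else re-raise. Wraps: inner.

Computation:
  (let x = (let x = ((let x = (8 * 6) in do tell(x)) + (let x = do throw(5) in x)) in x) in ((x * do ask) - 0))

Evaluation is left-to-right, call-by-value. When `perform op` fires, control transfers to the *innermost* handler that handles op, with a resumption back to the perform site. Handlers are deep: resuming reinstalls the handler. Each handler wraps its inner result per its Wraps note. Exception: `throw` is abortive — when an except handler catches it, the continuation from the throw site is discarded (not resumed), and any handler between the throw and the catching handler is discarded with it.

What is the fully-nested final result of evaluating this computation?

Answer: 11

Evaluation trace:
tell(48) @ H0 ⇒ log+=48
throw(5) @ H2 caught ⇒ 11
= 11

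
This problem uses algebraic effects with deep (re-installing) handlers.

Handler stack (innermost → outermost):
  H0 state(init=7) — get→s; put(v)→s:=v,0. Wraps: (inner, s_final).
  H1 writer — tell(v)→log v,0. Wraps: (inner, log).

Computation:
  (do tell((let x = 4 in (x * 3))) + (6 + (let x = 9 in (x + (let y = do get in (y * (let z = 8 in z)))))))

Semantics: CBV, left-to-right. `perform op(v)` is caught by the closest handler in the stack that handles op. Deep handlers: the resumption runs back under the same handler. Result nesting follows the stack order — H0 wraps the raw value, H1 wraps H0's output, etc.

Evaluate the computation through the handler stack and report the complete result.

Working:
tell(12) @ H1 ⇒ log+=12
get @ H0 ⇒ 7
H0 returns (71, 7)
H1 returns ((71, 7), (12))
= ((71, 7), (12))

Answer: ((71, 7), (12))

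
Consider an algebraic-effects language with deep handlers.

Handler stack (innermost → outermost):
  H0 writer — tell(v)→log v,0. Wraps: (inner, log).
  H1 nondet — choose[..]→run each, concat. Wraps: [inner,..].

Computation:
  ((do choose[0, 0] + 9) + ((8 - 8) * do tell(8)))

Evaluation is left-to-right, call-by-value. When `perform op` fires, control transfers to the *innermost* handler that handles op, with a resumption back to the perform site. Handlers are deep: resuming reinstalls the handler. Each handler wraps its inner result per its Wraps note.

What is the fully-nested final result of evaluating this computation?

Answer: [(9, (8)), (9, (8))]

Step-by-step:
choose[0, 0] @ H1
  branch[0] choose=0:
    tell(8) @ H0 ⇒ log+=8
    H0 returns (9, (8))
    H1 returns [(9, (8))]
  branch[1] choose=0:
    tell(8) @ H0 ⇒ log+=8
    H0 returns (9, (8))
    H1 returns [(9, (8))]
= [(9, (8)), (9, (8))]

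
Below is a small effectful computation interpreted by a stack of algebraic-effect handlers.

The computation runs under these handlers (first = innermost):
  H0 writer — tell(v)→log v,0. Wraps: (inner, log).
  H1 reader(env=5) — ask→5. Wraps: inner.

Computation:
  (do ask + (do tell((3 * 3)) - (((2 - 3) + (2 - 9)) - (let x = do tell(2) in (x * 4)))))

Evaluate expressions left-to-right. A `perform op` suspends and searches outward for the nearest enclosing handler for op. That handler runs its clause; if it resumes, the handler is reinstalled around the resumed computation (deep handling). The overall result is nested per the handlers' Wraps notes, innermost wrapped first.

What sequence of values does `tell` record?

Step-by-step:
ask @ H1 ⇒ 5
tell(9) @ H0 ⇒ log+=9
tell(2) @ H0 ⇒ log+=2
H0 returns (13, (9, 2))
H1 returns (13, (9, 2))
= (13, (9, 2))

Answer: (9, 2)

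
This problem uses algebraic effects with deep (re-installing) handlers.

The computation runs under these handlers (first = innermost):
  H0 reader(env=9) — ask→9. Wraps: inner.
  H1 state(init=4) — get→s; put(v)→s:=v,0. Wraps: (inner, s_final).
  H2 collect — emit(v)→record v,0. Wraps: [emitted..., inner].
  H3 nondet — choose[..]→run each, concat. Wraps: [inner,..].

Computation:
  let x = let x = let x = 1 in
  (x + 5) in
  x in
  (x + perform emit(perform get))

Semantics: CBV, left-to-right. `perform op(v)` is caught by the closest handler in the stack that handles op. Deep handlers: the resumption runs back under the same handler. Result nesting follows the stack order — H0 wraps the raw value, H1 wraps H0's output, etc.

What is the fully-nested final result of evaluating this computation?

Answer: [[4, (6, 4)]]

Step-by-step:
get @ H1 ⇒ 4
emit(4) @ H2 ⇒ out+=4
H0 returns 6
H1 returns (6, 4)
H2 returns [4, (6, 4)]
H3 returns [[4, (6, 4)]]
= [[4, (6, 4)]]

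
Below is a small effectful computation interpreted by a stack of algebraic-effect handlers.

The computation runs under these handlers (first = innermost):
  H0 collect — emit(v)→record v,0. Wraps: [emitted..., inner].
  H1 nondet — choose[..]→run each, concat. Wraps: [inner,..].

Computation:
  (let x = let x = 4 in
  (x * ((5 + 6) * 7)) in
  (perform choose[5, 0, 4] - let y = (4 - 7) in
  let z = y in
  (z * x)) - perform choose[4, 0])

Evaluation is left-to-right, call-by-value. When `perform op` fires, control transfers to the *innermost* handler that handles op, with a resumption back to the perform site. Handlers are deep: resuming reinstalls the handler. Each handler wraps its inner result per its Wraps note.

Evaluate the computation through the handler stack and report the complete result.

Answer: [[925], [929], [920], [924], [924], [928]]

Evaluation trace:
choose[5, 0, 4] @ H1
  branch[0] choose=5:
    choose[4, 0] @ H1
      branch[0] choose=4:
        H0 returns [925]
        H1 returns [[925]]
      branch[1] choose=0:
        H0 returns [929]
        H1 returns [[929]]
  branch[1] choose=0:
    choose[4, 0] @ H1
      branch[0] choose=4:
        H0 returns [920]
        H1 returns [[920]]
      branch[1] choose=0:
        H0 returns [924]
        H1 returns [[924]]
  branch[2] choose=4:
    choose[4, 0] @ H1
      branch[0] choose=4:
        H0 returns [924]
        H1 returns [[924]]
      branch[1] choose=0:
        H0 returns [928]
        H1 returns [[928]]
= [[925], [929], [920], [924], [924], [928]]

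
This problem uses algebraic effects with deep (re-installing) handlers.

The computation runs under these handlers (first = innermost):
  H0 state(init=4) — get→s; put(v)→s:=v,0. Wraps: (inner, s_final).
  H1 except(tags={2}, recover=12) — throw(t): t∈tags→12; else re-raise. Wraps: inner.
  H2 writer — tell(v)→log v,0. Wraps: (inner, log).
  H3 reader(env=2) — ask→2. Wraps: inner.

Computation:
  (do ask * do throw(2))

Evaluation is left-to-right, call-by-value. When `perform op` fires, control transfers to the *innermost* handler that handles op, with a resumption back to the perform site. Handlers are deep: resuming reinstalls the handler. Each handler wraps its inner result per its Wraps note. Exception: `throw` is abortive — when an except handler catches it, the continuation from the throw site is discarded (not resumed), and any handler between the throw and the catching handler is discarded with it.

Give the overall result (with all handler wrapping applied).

Answer: (12, ())

Step-by-step:
ask @ H3 ⇒ 2
throw(2) @ H1 caught ⇒ 12
H2 returns (12, ())
H3 returns (12, ())
= (12, ())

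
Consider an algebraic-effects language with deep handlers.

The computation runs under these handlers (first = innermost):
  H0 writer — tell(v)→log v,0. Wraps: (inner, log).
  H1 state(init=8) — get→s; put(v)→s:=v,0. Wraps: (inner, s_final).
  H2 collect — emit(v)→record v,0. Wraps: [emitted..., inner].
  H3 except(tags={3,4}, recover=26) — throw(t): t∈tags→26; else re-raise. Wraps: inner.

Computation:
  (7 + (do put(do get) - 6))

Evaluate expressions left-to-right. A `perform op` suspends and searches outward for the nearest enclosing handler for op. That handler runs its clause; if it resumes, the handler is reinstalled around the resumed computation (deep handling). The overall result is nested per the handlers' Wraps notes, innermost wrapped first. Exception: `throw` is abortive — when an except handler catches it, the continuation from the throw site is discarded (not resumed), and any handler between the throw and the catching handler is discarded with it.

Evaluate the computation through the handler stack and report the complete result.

Answer: [((1, ()), 8)]

Evaluation trace:
get @ H1 ⇒ 8
put(8) @ H1 ⇒ s:=8
H0 returns (1, ())
H1 returns ((1, ()), 8)
H2 returns [((1, ()), 8)]
H3 returns [((1, ()), 8)]
= [((1, ()), 8)]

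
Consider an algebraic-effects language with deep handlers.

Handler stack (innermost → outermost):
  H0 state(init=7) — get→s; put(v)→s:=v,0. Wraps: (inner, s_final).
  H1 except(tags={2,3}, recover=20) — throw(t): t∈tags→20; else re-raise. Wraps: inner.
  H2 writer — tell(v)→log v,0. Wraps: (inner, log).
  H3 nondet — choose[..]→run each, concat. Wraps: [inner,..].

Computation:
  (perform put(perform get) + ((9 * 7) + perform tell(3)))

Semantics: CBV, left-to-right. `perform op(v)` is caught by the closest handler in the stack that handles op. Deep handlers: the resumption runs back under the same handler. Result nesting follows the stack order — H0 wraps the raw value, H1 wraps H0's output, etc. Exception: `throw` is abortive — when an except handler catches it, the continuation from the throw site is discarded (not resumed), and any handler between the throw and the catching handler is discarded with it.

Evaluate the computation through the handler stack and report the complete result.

Evaluation trace:
get @ H0 ⇒ 7
put(7) @ H0 ⇒ s:=7
tell(3) @ H2 ⇒ log+=3
H0 returns (63, 7)
H1 returns (63, 7)
H2 returns ((63, 7), (3))
H3 returns [((63, 7), (3))]
= [((63, 7), (3))]

Answer: [((63, 7), (3))]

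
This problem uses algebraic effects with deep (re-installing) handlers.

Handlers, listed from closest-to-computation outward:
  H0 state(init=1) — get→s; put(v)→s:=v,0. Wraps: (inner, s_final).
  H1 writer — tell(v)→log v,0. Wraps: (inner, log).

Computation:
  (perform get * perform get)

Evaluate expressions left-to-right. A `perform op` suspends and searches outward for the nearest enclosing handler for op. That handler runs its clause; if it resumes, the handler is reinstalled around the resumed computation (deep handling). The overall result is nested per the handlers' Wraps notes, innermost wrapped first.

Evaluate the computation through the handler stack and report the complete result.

Answer: ((1, 1), ())

Working:
get @ H0 ⇒ 1
get @ H0 ⇒ 1
H0 returns (1, 1)
H1 returns ((1, 1), ())
= ((1, 1), ())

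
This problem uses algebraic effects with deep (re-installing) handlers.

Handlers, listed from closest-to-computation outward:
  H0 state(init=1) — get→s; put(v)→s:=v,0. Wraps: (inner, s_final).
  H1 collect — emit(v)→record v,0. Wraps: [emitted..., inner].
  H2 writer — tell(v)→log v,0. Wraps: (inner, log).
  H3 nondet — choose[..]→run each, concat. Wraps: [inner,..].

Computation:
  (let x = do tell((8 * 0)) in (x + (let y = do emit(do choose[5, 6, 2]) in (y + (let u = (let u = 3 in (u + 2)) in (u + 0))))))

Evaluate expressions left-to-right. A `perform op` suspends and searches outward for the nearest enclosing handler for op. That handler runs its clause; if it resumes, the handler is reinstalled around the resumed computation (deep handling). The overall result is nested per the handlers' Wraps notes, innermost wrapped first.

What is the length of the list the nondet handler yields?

Answer: 3

Evaluation trace:
tell(0) @ H2 ⇒ log+=0
choose[5, 6, 2] @ H3
  branch[0] choose=5:
    emit(5) @ H1 ⇒ out+=5
    H0 returns (5, 1)
    H1 returns [5, (5, 1)]
    H2 returns ([5, (5, 1)], (0))
    H3 returns [([5, (5, 1)], (0))]
  branch[1] choose=6:
    emit(6) @ H1 ⇒ out+=6
    H0 returns (5, 1)
    H1 returns [6, (5, 1)]
    H2 returns ([6, (5, 1)], (0))
    H3 returns [([6, (5, 1)], (0))]
  branch[2] choose=2:
    emit(2) @ H1 ⇒ out+=2
    H0 returns (5, 1)
    H1 returns [2, (5, 1)]
    H2 returns ([2, (5, 1)], (0))
    H3 returns [([2, (5, 1)], (0))]
= [([5, (5, 1)], (0)), ([6, (5, 1)], (0)), ([2, (5, 1)], (0))]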